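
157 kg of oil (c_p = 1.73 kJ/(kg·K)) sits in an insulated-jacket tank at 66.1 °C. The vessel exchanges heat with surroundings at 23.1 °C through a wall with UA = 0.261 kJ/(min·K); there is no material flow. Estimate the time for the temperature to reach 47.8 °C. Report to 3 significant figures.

First-law balance (no shaft work): M c_p dT/dt = −UA(T − T_amb).
τ = M c_p/UA = 1040.7 min; T_ss = T_amb = 23.100 °C.
T(t) = T_ss + (T₀ − T_ss)e^(−t/τ); set T = 47.8:
t = −τ ln[(T − T_ss)/(T₀ − T_ss)] = −1040.7 · ln(0.57442) = 576.93 min.

577 min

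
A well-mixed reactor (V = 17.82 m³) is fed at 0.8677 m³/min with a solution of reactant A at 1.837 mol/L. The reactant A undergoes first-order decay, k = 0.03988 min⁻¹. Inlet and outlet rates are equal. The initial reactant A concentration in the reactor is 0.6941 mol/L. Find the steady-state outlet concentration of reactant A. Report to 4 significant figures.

1.010 mol/L

Species balance: V dC/dt = Q C_in − Q C − k V C.
At steady state: 0 = Q C_in − (Q + kV) C_ss, so C_ss = Q C_in/(Q + kV).
C_ss = 0.8677·1.837/(0.8677 + 0.03988·17.82) = 1.59396/1.57836 = 1.00989 mol/L.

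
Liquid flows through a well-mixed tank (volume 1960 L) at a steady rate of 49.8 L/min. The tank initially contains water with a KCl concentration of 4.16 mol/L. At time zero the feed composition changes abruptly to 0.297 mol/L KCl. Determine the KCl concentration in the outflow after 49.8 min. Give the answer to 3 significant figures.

1.39 mol/L

Accumulation = in − out for the solute gives V dC/dt = Q(C_in − C).
So dC/dt = (C_in − C)/τ with τ = V/Q = 1960/49.8 = 39.357 min.
Integrating: C(t) = C_in + (C₀ − C_in) e^(−t/τ).
C(49.8) = 0.297 + (4.16 − 0.297)·e^(−49.8/39.357) = 0.297 + (3.8630)·0.28215 = 1.3869 mol/L.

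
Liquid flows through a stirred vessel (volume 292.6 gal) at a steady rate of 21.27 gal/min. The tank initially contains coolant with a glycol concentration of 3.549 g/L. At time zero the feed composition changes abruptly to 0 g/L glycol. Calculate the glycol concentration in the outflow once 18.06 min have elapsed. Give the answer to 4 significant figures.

0.9549 g/L

Unsteady species balance (constant V, well mixed): V dC/dt = Q(C_in − C).
Rewrite as dC/dt + C/τ = C_in/τ, τ = V/Q = 13.7565 min.
Solution: C(t) = C_in + (C₀ − C_in) e^(−t/τ).
C(18.06) = 0 + (3.549 − 0)·e^(−18.06/13.7565) = 0 + (3.54900)·0.269056 = 0.954878 g/L.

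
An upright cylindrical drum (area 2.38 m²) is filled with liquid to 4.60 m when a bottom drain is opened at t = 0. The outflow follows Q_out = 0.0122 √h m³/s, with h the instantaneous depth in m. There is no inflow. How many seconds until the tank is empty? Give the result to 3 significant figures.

A dh/dt = −Q_out = −0.0122 √h.
∫ h^(−1/2) dh = −(0.0122/A) ∫ dt, giving 2√h = 2√h₀ − (0.0122/A) t.
Set h = 0: 2√h₀ = (0.0122/A) t_empty ⇒ t_empty = 2A√h₀/0.0122.
t_empty = 2·2.38·√4.60/0.0122 = 4.7600·2.1448/0.0122 = 836.81 s.

837 s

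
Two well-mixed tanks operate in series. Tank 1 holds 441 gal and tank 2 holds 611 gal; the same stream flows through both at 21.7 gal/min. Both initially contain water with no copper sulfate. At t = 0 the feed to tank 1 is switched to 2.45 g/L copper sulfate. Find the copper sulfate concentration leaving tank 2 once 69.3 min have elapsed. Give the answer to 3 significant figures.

Time constants: τᵢ = Vᵢ/Q for each well-mixed tank.
τ₁ = 441/21.7 = 20.323 min; τ₂ = 611/21.7 = 28.157 min.
Solving the cascade with C₁(0)=C₂(0)=0 gives C₂(t) = C_in[1 − (τ₁ e^(−t/τ₁) − τ₂ e^(−t/τ₂))/(τ₁ − τ₂)].
At t = 69.3: e^(−t/τ₁) = 0.033041, e^(−t/τ₂) = 0.085330.
C₂ = 2.45·[1 − (20.323·0.033041 − 28.157·0.085330)/(-7.8341)] = 2.45·0.77903 = 1.9086 g/L.

1.91 g/L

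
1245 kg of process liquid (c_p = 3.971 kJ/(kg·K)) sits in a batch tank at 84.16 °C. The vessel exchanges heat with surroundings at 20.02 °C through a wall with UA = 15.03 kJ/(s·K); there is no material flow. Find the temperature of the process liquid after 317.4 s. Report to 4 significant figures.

44.46 °C

Lumped-capacitance energy balance: M c_p dT/dt = UA(T_amb − T).
dT/dt = (T_ss − T)/τ with T_ss = T_amb = 20.0200 °C, τ = M c_p/UA = 1245·3.971/15.03 = 328.935 s.
This is linear first-order; T(t) = T_ss + (T₀ − T_ss) e^(−t/τ).
T(317.4) = 20.0200 + (64.1400)·0.381009 = 44.4579 °C.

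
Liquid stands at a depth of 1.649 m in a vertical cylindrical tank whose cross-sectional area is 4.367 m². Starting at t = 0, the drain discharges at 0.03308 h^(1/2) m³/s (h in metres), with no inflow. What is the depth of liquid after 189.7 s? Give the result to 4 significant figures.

0.3200 m

With no inflow, A dh/dt = −0.03308 √h.
∫ h^(−1/2) dh = −(0.03308/A) ∫ dt, giving 2√h = 2√h₀ − (0.03308/A) t.
√h = √1.649 − 0.03308·189.7/(2·4.367) = 1.28413 − 0.718488 = 0.565646.
h = 0.565646² = 0.319955 m.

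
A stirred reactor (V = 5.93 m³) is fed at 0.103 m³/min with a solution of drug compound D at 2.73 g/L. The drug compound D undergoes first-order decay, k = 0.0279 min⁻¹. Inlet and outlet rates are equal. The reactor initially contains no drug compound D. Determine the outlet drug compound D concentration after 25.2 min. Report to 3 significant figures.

0.713 g/L

V dC/dt = Q(C_in − C) − k V C.
This is linear with rate a = Q/V + k = 0.045269 min⁻¹.
C_ss = Q C_in/(Q + kV) = 1.0475 g/L; C(t) = C_ss + (C₀ − C_ss) e^(−a t).
C(25.2) = 1.0475 + (-1.0475)·e^(−0.045269·25.2) = 1.0475 + (-1.0475)·0.31957 = 0.71273 g/L.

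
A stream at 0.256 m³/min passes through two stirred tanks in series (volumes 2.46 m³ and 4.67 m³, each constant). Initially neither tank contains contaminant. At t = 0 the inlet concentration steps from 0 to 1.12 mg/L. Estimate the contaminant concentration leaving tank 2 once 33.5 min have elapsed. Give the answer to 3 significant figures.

0.781 mg/L

Each tank obeys Vᵢ dCᵢ/dt = Q(Cᵢ₋₁ − Cᵢ), so τᵢ = Vᵢ/Q.
τ₁ = 2.46/0.256 = 9.6094 min; τ₂ = 4.67/0.256 = 18.242 min.
Tank 1: C₁ = C_in(1 − e^(−t/τ₁)). Tank 2 (τ₁ ≠ τ₂): C₂ = C_in[1 − (τ₁ e^(−t/τ₁) − τ₂ e^(−t/τ₂))/(τ₁ − τ₂)].
At t = 33.5: e^(−t/τ₁) = 0.030618, e^(−t/τ₂) = 0.15939.
C₂ = 1.12·[1 − (9.6094·0.030618 − 18.242·0.15939)/(-8.6328)] = 1.12·0.69727 = 0.78094 mg/L.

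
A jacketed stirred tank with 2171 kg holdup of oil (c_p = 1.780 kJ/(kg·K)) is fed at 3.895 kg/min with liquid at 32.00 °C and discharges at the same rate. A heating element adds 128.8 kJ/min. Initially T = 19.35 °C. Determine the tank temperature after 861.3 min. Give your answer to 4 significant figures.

First-law balance (no shaft work): M c_p dT/dt = ṁ c_p (T_in − T) + 128.8.
Rearrange: dT/dt = (T_ss − T)/τ with τ = M/ṁ = 557.381 min and T_ss = T_in + Q̇/(ṁ c_p) = 50.5775 °C.
Integrating: T(t) = T_ss + (T₀ − T_ss) e^(−t/τ).
T(861.3) = 50.5775 + (-31.2275)·e^(−861.3/557.381) = 50.5775 + (-31.2275)·0.213256 = 43.9181 °C.

43.92 °C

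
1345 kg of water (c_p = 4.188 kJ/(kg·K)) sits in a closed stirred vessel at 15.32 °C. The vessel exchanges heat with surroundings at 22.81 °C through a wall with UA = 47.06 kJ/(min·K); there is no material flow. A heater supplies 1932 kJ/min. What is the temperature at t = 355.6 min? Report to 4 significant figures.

Lumped-capacitance energy balance: M c_p dT/dt = UA(T_amb − T) + Q̇.
dT/dt = (T_ss − T)/τ with T_ss = T_amb + Q̇/UA = 22.81 + 1932/47.06 = 63.8640 °C, τ = M c_p/UA = 1345·4.188/47.06 = 119.695 min.
This is linear first-order; T(t) = T_ss + (T₀ − T_ss) e^(−t/τ).
T(355.6) = 63.8640 + (-48.5440)·0.0512583 = 61.3757 °C.

61.38 °C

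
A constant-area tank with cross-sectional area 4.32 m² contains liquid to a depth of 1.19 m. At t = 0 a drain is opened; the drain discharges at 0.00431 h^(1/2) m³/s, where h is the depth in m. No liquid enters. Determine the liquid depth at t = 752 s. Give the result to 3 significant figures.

0.512 m

Volume balance on the tank: A dh/dt = −0.00431 √h.
This is separable: 2 d(√h)/dt = −0.00431/A, so √h = √h₀ − (0.00431/(2A)) t.
√h = √1.19 − 0.00431·752/(2·4.32) = 1.0909 − 0.37513 = 0.71574.
h = 0.71574² = 0.51229 m.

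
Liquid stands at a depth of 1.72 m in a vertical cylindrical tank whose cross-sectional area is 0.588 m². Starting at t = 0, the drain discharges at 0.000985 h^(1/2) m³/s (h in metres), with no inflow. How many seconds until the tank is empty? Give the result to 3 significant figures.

Mass balance (ρ constant): A dh/dt = −0.000985 √h.
∫ h^(−1/2) dh = −(0.000985/A) ∫ dt, giving 2√h = 2√h₀ − (0.000985/A) t.
Tank is empty when √h = 0: t_empty = 2A√h₀/0.000985.
t_empty = 2·0.588·√1.72/0.000985 = 1.1760·1.3115/0.000985 = 1565.8 s.

1570 s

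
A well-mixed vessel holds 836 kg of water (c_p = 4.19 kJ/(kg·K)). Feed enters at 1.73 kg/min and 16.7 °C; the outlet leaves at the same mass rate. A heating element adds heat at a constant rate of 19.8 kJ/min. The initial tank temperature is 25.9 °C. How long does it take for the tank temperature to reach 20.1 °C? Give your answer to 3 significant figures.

1100 min

Unsteady energy balance on the tank contents: M c_p dT/dt = ṁ c_p (T_in − T) + 19.8.
τ = M/ṁ = 483.24 min; T_ss = T_in + Q̇/(ṁ c_p) = 19.432 °C.
T(t) = T_ss + (T₀ − T_ss) e^(−t/τ). Set T = 20.1:
e^(−t/τ) = (20.1 − 19.432)/(25.9 − 19.432) = 0.10334
t = −483.24 · ln(0.10334) = 1096.8 min.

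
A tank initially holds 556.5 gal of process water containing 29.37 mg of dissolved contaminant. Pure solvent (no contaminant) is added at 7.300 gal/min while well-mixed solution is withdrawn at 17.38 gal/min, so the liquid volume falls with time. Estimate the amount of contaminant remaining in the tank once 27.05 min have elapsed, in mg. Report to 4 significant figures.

Total volume: dV/dt = Q_in − Q_out = -10.0800 gal/min, so V(t) = 556.5 − 10.0800 t and V(27.05) = 283.836 gal.
No contaminant enters, so dm/dt = −Q_out · (m/V).
Separate: dm/m = −Q_out dt/V(t) ⇒ ln(m/m₀) = −(Q_out/(Q_in−Q_out)) ln(V/V₀).
m = m₀ (V₀/V)^(Q_out/(Q_in−Q_out)) = 29.37 × (556.5/283.836)^(-1.72421) = 9.19920 mg.

9.199 mg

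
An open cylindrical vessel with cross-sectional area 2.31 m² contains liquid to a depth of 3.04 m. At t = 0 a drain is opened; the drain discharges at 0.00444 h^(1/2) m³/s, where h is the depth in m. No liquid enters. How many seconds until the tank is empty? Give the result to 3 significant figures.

1810 s

Volume balance on the tank: A dh/dt = −0.00444 √h.
Separate and integrate: 2(√h − √h₀) = −(0.00444/A) t.
Tank is empty when √h = 0: t_empty = 2A√h₀/0.00444.
t_empty = 2·2.31·√3.04/0.00444 = 4.6200·1.7436/0.00444 = 1814.2 s.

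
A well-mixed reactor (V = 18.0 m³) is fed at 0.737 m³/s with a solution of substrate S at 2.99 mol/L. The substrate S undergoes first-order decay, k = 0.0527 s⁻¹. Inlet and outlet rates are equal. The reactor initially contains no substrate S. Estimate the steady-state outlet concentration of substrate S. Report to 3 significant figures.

Species balance: V dC/dt = Q C_in − Q C − k V C.
At steady state: 0 = Q C_in − (Q + kV) C_ss, so C_ss = Q C_in/(Q + kV).
C_ss = 0.737·2.99/(0.737 + 0.0527·18.0) = 2.2036/1.6856 = 1.3073 mol/L.

1.31 mol/L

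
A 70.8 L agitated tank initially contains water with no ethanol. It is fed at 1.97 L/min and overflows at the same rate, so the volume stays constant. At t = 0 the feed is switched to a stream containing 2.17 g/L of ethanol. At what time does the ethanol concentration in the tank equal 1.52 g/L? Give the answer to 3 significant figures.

43.3 min

Species balance: V dC/dt = Q(C_in − C) ⇒ τ = V/Q = 35.939 min.
C(t) = C_in + (C₀ − C_in) e^(−t/τ). Set C = 1.52 and solve for t:
e^(−t/τ) = (C − C_in)/(C₀ − C_in) = (1.52 − 2.17)/(0 − 2.17) = 0.29954
t = −τ ln(…) = 35.939 × 1.2055 = 43.325 min.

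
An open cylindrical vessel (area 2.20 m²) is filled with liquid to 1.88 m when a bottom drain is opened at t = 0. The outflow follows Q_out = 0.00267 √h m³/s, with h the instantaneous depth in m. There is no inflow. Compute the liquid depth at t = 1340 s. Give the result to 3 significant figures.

Volume balance on the tank: A dh/dt = −0.00267 √h.
This is separable: 2 d(√h)/dt = −0.00267/A, so √h = √h₀ − (0.00267/(2A)) t.
√h = √1.88 − 0.00267·1340/(2·2.20) = 1.3711 − 0.81314 = 0.55799.
h = 0.55799² = 0.31136 m.

0.311 m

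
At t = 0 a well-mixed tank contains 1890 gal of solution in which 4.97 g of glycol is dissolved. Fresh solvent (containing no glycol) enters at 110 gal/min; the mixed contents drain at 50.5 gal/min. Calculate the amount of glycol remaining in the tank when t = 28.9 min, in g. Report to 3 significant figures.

2.87 g

Total volume: dV/dt = Q_in − Q_out = 59.500 gal/min, so V(t) = 1890 + 59.500 t and V(28.9) = 3609.6 gal.
Species balance (pure solvent in): dm/dt = −Q_out · m/V(t).
Separate: dm/m = −Q_out dt/V(t) ⇒ ln(m/m₀) = −(Q_out/(Q_in−Q_out)) ln(V/V₀).
m = m₀ (V₀/V)^(Q_out/(Q_in−Q_out)) = 4.97 × (1890/3609.6)^(0.84874) = 2.8699 g.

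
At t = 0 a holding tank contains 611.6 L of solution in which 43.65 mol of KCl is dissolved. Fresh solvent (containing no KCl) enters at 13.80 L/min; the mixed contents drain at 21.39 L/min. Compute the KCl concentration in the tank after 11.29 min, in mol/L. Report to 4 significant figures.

Let m(t) be the amount of KCl. Volume: V(t) = V₀ + (Q_in − Q_out) t = 611.6 − 7.59000 t; V(11.29) = 525.909 L.
Solute balance: dm/dt = 0 − Q_out C = −Q_out m/V(t).
Separate: dm/m = −Q_out dt/V(t) ⇒ ln(m/m₀) = −(Q_out/(Q_in−Q_out)) ln(V/V₀).
m = m₀ (V₀/V)^(Q_out/(Q_in−Q_out)) = 43.65 × (611.6/525.909)^(-2.81818) = 28.5255 mol.
C = m/V = 28.5255/525.909 = 0.0542403 mol/L.

0.05424 mol/L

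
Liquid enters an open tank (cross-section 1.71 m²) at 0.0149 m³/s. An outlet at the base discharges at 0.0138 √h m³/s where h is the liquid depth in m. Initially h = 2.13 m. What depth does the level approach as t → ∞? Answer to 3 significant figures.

Accumulation of liquid (constant cross-section A): A dh/dt = Q_in − 0.0138 √h. At steady state dh/dt = 0:
Q_in = 0.0138 √h_ss ⇒ √h_ss = 0.0149/0.0138 = 1.0797.
h_ss = 1.0797² = 1.1658 m. (Since h₀ = 2.13 m > h_ss, the level will fall toward this value.)

1.17 m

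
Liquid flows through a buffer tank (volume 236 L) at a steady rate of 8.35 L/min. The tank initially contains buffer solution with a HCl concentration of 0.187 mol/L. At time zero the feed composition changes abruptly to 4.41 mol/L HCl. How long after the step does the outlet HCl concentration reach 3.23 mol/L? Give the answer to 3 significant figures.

36.0 min

Species balance: V dC/dt = Q(C_in − C) ⇒ τ = V/Q = 28.263 min.
C(t) = C_in + (C₀ − C_in) e^(−t/τ). Set C = 3.23 and solve for t:
e^(−t/τ) = (C − C_in)/(C₀ − C_in) = (3.23 − 4.41)/(0.187 − 4.41) = 0.27942
t = −τ ln(…) = 28.263 × 1.2750 = 36.037 min.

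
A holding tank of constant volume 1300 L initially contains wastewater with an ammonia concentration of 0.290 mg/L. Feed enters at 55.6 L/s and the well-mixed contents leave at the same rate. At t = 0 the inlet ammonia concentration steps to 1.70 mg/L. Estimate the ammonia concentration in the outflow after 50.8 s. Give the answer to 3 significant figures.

Unsteady species balance (constant V, well mixed): V dC/dt = Q(C_in − C).
So dC/dt = (C_in − C)/τ with τ = V/Q = 1300/55.6 = 23.381 s.
C approaches C_in exponentially: C(t) = C_in + (C₀ − C_in) e^(−t/τ).
C(50.8) = 1.70 + (0.290 − 1.70)·e^(−50.8/23.381) = 1.70 + (-1.4100)·0.11387 = 1.5394 mg/L.

1.54 mg/L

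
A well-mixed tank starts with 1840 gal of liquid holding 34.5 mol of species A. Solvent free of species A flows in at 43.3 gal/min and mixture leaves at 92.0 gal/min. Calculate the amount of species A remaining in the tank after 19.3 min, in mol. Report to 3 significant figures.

8.94 mol

Let m(t) be the amount of species A. Volume: V(t) = V₀ + (Q_in − Q_out) t = 1840 − 48.700 t; V(19.3) = 900.09 gal.
Solute balance: dm/dt = 0 − Q_out C = −Q_out m/V(t).
Separate: dm/m = −Q_out dt/V(t) ⇒ ln(m/m₀) = −(Q_out/(Q_in−Q_out)) ln(V/V₀).
m = m₀ (V₀/V)^(Q_out/(Q_in−Q_out)) = 34.5 × (1840/900.09)^(-1.8891) = 8.9369 mol.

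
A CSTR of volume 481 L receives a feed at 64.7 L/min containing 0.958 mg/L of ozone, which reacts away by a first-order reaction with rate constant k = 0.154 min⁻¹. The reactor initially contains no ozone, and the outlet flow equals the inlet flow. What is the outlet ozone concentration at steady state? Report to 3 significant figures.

Accumulation = in − out − consumed: V dC/dt = Q C_in − Q C − k V C.
Steady state (dC/dt = 0): C_ss = Q C_in/(Q + kV) = C_in/(1 + kV/Q).
C_ss = 64.7·0.958/(64.7 + 0.154·481) = 61.983/138.77 = 0.44664 mg/L.

0.447 mg/L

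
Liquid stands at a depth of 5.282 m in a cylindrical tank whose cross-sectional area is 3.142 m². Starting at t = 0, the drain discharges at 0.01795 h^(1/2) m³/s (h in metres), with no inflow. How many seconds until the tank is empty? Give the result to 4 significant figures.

804.6 s

A dh/dt = −Q_out = −0.01795 √h.
This is separable: 2 d(√h)/dt = −0.01795/A, so √h = √h₀ − (0.01795/(2A)) t.
Tank is empty when √h = 0: t_empty = 2A√h₀/0.01795.
t_empty = 2·3.142·√5.282/0.01795 = 6.28400·2.29826/0.01795 = 804.583 s.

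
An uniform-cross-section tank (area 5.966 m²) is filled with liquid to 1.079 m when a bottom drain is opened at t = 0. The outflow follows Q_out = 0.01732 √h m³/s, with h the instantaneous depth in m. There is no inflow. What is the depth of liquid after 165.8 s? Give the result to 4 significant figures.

0.6369 m

With no inflow, A dh/dt = −0.01732 √h.
This is separable: 2 d(√h)/dt = −0.01732/A, so √h = √h₀ − (0.01732/(2A)) t.
√h = √1.079 − 0.01732·165.8/(2·5.966) = 1.03875 − 0.240668 = 0.798081.
h = 0.798081² = 0.636933 m.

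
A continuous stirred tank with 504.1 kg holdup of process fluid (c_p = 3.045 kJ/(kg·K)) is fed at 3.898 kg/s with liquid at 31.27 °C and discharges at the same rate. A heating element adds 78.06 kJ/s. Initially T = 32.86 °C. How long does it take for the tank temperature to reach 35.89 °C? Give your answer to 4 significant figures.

121.0 s

M c_p dT/dt = ṁ c_p (T_in − T) + Q̇.
τ = M/ṁ = 129.323 s; T_ss = T_in + Q̇/(ṁ c_p) = 37.8466 °C.
T(t) = T_ss + (T₀ − T_ss) e^(−t/τ). Set T = 35.89:
e^(−t/τ) = (35.89 − 37.8466)/(32.86 − 37.8466) = 0.392368
t = −129.323 · ln(0.392368) = 120.989 s.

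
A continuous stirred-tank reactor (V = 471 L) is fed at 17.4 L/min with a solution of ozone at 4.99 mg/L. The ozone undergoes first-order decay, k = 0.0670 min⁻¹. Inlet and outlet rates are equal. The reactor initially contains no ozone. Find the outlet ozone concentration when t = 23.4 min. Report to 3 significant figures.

Accumulation = in − out − consumed: V dC/dt = Q C_in − Q C − k V C.
This is linear with rate a = Q/V + k = 0.10394 min⁻¹.
C_ss = Q C_in/(Q + kV) = 1.7735 mg/L; C(t) = C_ss + (C₀ − C_ss) e^(−a t).
C(23.4) = 1.7735 + (-1.7735)·e^(−0.10394·23.4) = 1.7735 + (-1.7735)·0.087838 = 1.6177 mg/L.

1.62 mg/L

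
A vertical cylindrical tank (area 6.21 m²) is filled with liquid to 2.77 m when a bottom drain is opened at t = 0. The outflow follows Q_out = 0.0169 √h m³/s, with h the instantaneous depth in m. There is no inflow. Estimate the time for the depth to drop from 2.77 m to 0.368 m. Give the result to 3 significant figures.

Accumulation of liquid (constant cross-section A): A dh/dt = −0.0169 √h.
Separate and integrate: 2(√h − √h₀) = −(0.0169/A) t.
t = 2A(√h₀ − √h)/0.0169 = 2·6.21·(√2.77 − √0.368)/0.0169
  = 12.420 × (1.6643 − 0.60663) / 0.0169 = 777.32 s.

777 s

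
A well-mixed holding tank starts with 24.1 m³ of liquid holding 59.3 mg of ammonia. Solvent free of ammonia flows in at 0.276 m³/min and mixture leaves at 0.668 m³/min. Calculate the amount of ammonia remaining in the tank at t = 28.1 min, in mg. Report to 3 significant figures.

20.9 mg

Total volume: dV/dt = Q_in − Q_out = -0.39200 m³/min, so V(t) = 24.1 − 0.39200 t and V(28.1) = 13.085 m³.
Species balance (pure solvent in): dm/dt = −Q_out · m/V(t).
dm/m = −Q_out dt/(V₀ − 0.39200 t); integrating gives ln(m/m₀) = −(Q_out/(Q_in−Q_out)) ln(V/V₀).
m = m₀ (V₀/V)^(Q_out/(Q_in−Q_out)) = 59.3 × (24.1/13.085)^(-1.7041) = 20.943 mg.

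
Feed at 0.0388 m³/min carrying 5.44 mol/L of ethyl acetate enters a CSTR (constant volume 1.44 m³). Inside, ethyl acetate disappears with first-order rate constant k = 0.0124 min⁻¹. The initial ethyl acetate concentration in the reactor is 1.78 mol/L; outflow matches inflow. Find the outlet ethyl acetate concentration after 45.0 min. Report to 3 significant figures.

Species balance: V dC/dt = Q C_in − Q C − k V C.
dC/dt = (Q/V) C_in − (Q/V + k) C; effective rate a = Q/V + k = 0.026944 + 0.0124 = 0.039344 min⁻¹.
C_ss = Q C_in/(Q + kV) = 3.7255 mol/L; C(t) = C_ss + (C₀ − C_ss) e^(−a t).
C(45.0) = 3.7255 + (-1.9455)·e^(−0.039344·45.0) = 3.7255 + (-1.9455)·0.17025 = 3.3943 mol/L.

3.39 mol/L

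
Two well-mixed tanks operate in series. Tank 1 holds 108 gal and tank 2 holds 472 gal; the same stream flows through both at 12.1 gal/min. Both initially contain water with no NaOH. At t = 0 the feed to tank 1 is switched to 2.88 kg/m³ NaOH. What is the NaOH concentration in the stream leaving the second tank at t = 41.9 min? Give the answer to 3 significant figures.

Time constants: τᵢ = Vᵢ/Q for each well-mixed tank.
τ₁ = 108/12.1 = 8.9256 min; τ₂ = 472/12.1 = 39.008 min.
Tank 1: C₁ = C_in(1 − e^(−t/τ₁)). Tank 2 (τ₁ ≠ τ₂): C₂ = C_in[1 − (τ₁ e^(−t/τ₁) − τ₂ e^(−t/τ₂))/(τ₁ − τ₂)].
At t = 41.9: e^(−t/τ₁) = 0.0091468, e^(−t/τ₂) = 0.34159.
C₂ = 2.88·[1 − (8.9256·0.0091468 − 39.008·0.34159)/(-30.083)] = 2.88·0.55977 = 1.6121 kg/m³.

1.61 kg/m³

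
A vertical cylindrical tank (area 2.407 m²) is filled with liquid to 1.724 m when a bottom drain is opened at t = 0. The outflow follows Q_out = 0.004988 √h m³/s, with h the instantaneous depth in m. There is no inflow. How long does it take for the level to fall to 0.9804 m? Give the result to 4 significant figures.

311.6 s

With no inflow, A dh/dt = −0.004988 √h.
∫ h^(−1/2) dh = −(0.004988/A) ∫ dt, giving 2√h = 2√h₀ − (0.004988/A) t.
t = 2A(√h₀ − √h)/0.004988 = 2·2.407·(√1.724 − √0.9804)/0.004988
  = 4.81400 × (1.31301 − 0.990152) / 0.004988 = 311.598 s.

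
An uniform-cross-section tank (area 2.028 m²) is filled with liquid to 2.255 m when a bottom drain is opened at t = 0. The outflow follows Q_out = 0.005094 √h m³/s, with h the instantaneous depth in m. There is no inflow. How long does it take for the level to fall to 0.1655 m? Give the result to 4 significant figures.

871.8 s

A dh/dt = −Q_out = −0.005094 √h.
This is separable: 2 d(√h)/dt = −0.005094/A, so √h = √h₀ − (0.005094/(2A)) t.
t = 2A(√h₀ − √h)/0.005094 = 2·2.028·(√2.255 − √0.1655)/0.005094
  = 4.05600 × (1.50167 − 0.406817) / 0.005094 = 871.752 s.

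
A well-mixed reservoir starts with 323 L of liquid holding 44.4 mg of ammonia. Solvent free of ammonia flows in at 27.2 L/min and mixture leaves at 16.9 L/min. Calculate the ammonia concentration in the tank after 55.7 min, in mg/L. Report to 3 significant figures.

Total volume: dV/dt = Q_in − Q_out = 10.300 L/min, so V(t) = 323 + 10.300 t and V(55.7) = 896.71 L.
No ammonia enters, so dm/dt = −Q_out · (m/V).
Separate: dm/m = −Q_out dt/V(t) ⇒ ln(m/m₀) = −(Q_out/(Q_in−Q_out)) ln(V/V₀).
m = m₀ (V₀/V)^(Q_out/(Q_in−Q_out)) = 44.4 × (323/896.71)^(1.6408) = 8.3135 mg.
C = m/V = 8.3135/896.71 = 0.0092711 mg/L.

0.00927 mg/L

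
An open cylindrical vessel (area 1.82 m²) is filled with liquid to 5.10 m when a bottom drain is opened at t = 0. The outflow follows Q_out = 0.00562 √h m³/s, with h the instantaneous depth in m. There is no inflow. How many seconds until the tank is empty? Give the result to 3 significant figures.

Volume balance on the tank: A dh/dt = −0.00562 √h.
This is separable: 2 d(√h)/dt = −0.00562/A, so √h = √h₀ − (0.00562/(2A)) t.
Tank is empty when √h = 0: t_empty = 2A√h₀/0.00562.
t_empty = 2·1.82·√5.10/0.00562 = 3.6400·2.2583/0.00562 = 1462.7 s.

1460 s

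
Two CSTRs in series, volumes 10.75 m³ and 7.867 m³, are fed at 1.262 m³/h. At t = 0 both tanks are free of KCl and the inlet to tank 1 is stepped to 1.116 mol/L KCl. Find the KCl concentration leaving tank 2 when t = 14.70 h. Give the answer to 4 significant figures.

Species balance on tank i: dCᵢ/dt = (Cᵢ₋₁ − Cᵢ)/τᵢ with τᵢ = Vᵢ/Q.
τ₁ = 10.75/1.262 = 8.51823 h; τ₂ = 7.867/1.262 = 6.23376 h.
Tank 1: C₁ = C_in(1 − e^(−t/τ₁)). Tank 2 (τ₁ ≠ τ₂): C₂ = C_in[1 − (τ₁ e^(−t/τ₁) − τ₂ e^(−t/τ₂))/(τ₁ − τ₂)].
At t = 14.70: e^(−t/τ₁) = 0.178046, e^(−t/τ₂) = 0.0945971.
C₂ = 1.116·[1 − (8.51823·0.178046 − 6.23376·0.0945971)/(2.28447)] = 1.116·0.594241 = 0.663173 mol/L.

0.6632 mol/L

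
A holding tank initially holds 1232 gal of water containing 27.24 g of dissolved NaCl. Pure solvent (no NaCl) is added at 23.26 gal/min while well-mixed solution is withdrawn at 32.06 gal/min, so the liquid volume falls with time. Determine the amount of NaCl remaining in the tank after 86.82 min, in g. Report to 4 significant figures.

0.8011 g

Total volume: dV/dt = Q_in − Q_out = -8.80000 gal/min, so V(t) = 1232 − 8.80000 t and V(86.82) = 467.984 gal.
No NaCl enters, so dm/dt = −Q_out · (m/V).
dm/m = −Q_out dt/(V₀ − 8.80000 t); integrating gives ln(m/m₀) = −(Q_out/(Q_in−Q_out)) ln(V/V₀).
m = m₀ (V₀/V)^(Q_out/(Q_in−Q_out)) = 27.24 × (1232/467.984)^(-3.64318) = 0.801101 g.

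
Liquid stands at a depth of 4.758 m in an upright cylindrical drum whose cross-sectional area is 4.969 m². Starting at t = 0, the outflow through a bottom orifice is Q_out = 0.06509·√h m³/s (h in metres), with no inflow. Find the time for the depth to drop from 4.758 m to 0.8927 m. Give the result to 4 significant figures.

Mass balance (ρ constant): A dh/dt = −0.06509 √h.
∫ h^(−1/2) dh = −(0.06509/A) ∫ dt, giving 2√h = 2√h₀ − (0.06509/A) t.
t = 2A(√h₀ − √h)/0.06509 = 2·4.969·(√4.758 − √0.8927)/0.06509
  = 9.93800 × (2.18128 − 0.944828) / 0.06509 = 188.783 s.

188.8 s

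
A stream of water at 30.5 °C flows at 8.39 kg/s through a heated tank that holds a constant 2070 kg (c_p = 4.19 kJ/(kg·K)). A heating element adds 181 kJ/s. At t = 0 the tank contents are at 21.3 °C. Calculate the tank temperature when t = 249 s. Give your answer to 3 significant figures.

M c_p dT/dt = ṁ c_p (T_in − T) + Q̇.
τ = M/ṁ = 246.72 s; T_ss = T_in + Q̇/(ṁ c_p) = 30.5 + 181/(8.39·4.19) = 35.649 °C.
Solution: T(t) = T_ss + (T₀ − T_ss) e^(−t/τ).
T(249) = 35.649 + (-14.349)·e^(−249/246.72) = 35.649 + (-14.349)·0.36450 = 30.419 °C.

30.4 °C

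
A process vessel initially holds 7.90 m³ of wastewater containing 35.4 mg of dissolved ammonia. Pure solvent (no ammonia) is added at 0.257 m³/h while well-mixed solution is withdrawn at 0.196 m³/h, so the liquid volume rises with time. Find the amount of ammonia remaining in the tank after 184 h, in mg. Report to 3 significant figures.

2.07 mg

Let m(t) be the amount of ammonia. Volume: V(t) = V₀ + (Q_in − Q_out) t = 7.90 + 0.061000 t; V(184) = 19.124 m³.
Solute balance: dm/dt = 0 − Q_out C = −Q_out m/V(t).
dm/m = −Q_out dt/(V₀ + 0.061000 t); integrating gives ln(m/m₀) = −(Q_out/(Q_in−Q_out)) ln(V/V₀).
m = m₀ (V₀/V)^(Q_out/(Q_in−Q_out)) = 35.4 × (7.90/19.124)^(3.2131) = 2.0669 mg.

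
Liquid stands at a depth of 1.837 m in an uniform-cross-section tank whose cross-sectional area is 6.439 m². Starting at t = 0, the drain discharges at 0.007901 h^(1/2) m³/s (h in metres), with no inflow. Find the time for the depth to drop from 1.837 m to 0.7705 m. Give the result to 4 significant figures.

778.4 s

Mass balance (ρ constant): A dh/dt = −0.007901 √h.
Separate and integrate: 2(√h − √h₀) = −(0.007901/A) t.
t = 2A(√h₀ − √h)/0.007901 = 2·6.439·(√1.837 − √0.7705)/0.007901
  = 12.8780 × (1.35536 − 0.877781) / 0.007901 = 778.415 s.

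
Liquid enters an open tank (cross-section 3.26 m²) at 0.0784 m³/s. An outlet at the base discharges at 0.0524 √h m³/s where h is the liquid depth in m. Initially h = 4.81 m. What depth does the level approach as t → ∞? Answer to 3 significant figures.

Accumulation of liquid (constant cross-section A): A dh/dt = Q_in − 0.0524 √h. At steady state dh/dt = 0:
Q_in = 0.0524 √h_ss ⇒ √h_ss = 0.0784/0.0524 = 1.4962.
h_ss = 1.4962² = 2.2386 m. (Since h₀ = 4.81 m > h_ss, the level will fall toward this value.)

2.24 m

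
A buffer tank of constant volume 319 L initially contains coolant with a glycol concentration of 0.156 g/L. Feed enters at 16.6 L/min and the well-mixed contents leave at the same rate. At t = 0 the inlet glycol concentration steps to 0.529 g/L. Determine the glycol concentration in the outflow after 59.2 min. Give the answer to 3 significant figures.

0.512 g/L

Mass balance on the solute (V constant): V dC/dt = Q(C_in − C).
So dC/dt = (C_in − C)/τ with τ = V/Q = 319/16.6 = 19.217 min.
Solution: C(t) = C_in + (C₀ − C_in) e^(−t/τ).
C(59.2) = 0.529 + (0.156 − 0.529)·e^(−59.2/19.217) = 0.529 + (-0.37300)·0.045930 = 0.51187 g/L.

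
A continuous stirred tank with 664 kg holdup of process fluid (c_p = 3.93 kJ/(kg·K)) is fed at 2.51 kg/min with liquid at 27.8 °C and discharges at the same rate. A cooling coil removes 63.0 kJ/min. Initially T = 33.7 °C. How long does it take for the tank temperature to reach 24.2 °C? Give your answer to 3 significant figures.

392 min

M c_p dT/dt = ṁ c_p (T_in − T) − Q̇.
τ = M/ṁ = 264.54 min; T_ss = T_in − Q̇/(ṁ c_p) = 21.413 °C.
T(t) = T_ss + (T₀ − T_ss) e^(−t/τ). Set T = 24.2:
e^(−t/τ) = (24.2 − 21.413)/(33.7 − 21.413) = 0.22680
t = −264.54 · ln(0.22680) = 392.49 min.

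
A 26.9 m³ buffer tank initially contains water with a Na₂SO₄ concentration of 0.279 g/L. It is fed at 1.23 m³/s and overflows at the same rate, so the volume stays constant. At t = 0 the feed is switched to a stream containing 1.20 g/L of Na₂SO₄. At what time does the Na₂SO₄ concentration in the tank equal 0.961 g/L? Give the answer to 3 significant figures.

Transient balance on the dissolved component: V dC/dt = Q(C_in − C), so τ = V/Q = 21.870 s.
C(t) = C_in + (C₀ − C_in) e^(−t/τ). Set C = 0.961 and solve for t:
e^(−t/τ) = (C − C_in)/(C₀ − C_in) = (0.961 − 1.20)/(0.279 − 1.20) = 0.25950
t = −τ ln(…) = 21.870 × 1.3490 = 29.502 s.

29.5 s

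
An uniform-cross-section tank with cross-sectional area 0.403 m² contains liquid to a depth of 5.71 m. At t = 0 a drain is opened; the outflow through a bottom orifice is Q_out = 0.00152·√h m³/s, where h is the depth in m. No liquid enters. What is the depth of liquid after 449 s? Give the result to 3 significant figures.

Mass balance (ρ constant): A dh/dt = −0.00152 √h.
∫ h^(−1/2) dh = −(0.00152/A) ∫ dt, giving 2√h = 2√h₀ − (0.00152/A) t.
√h = √5.71 − 0.00152·449/(2·0.403) = 2.3896 − 0.84675 = 1.5428.
h = 1.5428² = 2.3803 m.

2.38 m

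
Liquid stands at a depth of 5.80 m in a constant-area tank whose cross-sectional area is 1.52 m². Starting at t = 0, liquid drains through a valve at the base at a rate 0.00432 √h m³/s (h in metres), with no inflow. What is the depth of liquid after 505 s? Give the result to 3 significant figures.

With no inflow, A dh/dt = −0.00432 √h.
∫ h^(−1/2) dh = −(0.00432/A) ∫ dt, giving 2√h = 2√h₀ − (0.00432/A) t.
√h = √5.80 − 0.00432·505/(2·1.52) = 2.4083 − 0.71763 = 1.6907.
h = 1.6907² = 2.8584 m.

2.86 m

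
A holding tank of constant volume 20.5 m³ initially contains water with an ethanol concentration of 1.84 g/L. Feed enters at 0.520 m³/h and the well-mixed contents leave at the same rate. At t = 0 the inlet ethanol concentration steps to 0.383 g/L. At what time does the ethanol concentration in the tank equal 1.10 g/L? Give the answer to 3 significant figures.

28.0 h

Species balance: V dC/dt = Q(C_in − C) ⇒ τ = V/Q = 39.423 h.
C(t) = C_in + (C₀ − C_in) e^(−t/τ). Set C = 1.10 and solve for t:
e^(−t/τ) = (C − C_in)/(C₀ − C_in) = (1.10 − 0.383)/(1.84 − 0.383) = 0.49211
t = −τ ln(…) = 39.423 × 0.70906 = 27.953 h.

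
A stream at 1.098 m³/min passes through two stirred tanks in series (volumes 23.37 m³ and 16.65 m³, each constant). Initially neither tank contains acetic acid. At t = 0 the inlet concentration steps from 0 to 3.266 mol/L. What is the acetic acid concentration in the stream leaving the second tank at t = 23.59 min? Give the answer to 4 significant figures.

1.224 mol/L

Each tank obeys Vᵢ dCᵢ/dt = Q(Cᵢ₋₁ − Cᵢ), so τᵢ = Vᵢ/Q.
τ₁ = 23.37/1.098 = 21.2842 min; τ₂ = 16.65/1.098 = 15.1639 min.
Tank 1: C₁ = C_in(1 − e^(−t/τ₁)). Tank 2 (τ₁ ≠ τ₂): C₂ = C_in[1 − (τ₁ e^(−t/τ₁) − τ₂ e^(−t/τ₂))/(τ₁ − τ₂)].
At t = 23.59: e^(−t/τ₁) = 0.330108, e^(−t/τ₂) = 0.211049.
C₂ = 3.266·[1 − (21.2842·0.330108 − 15.1639·0.211049)/(6.12022)] = 3.266·0.374903 = 1.22443 mol/L.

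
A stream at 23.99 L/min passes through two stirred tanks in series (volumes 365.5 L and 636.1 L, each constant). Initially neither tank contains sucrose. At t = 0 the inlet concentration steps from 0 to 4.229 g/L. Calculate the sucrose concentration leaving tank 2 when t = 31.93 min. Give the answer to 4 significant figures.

1.950 g/L

Species balance on tank i: dCᵢ/dt = (Cᵢ₋₁ − Cᵢ)/τᵢ with τᵢ = Vᵢ/Q.
τ₁ = 365.5/23.99 = 15.2355 min; τ₂ = 636.1/23.99 = 26.5152 min.
Tank 1: C₁ = C_in(1 − e^(−t/τ₁)). Tank 2 (τ₁ ≠ τ₂): C₂ = C_in[1 − (τ₁ e^(−t/τ₁) − τ₂ e^(−t/τ₂))/(τ₁ − τ₂)].
At t = 31.93: e^(−t/τ₁) = 0.122977, e^(−t/τ₂) = 0.299928.
C₂ = 4.229·[1 − (15.2355·0.122977 − 26.5152·0.299928)/(-11.2797)] = 4.229·0.461064 = 1.94984 g/L.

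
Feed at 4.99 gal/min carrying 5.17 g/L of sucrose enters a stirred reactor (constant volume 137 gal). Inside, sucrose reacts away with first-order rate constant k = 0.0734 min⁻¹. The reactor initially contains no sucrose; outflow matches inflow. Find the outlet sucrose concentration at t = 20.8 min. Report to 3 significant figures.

1.54 g/L

Accumulation = in − out − consumed: V dC/dt = Q C_in − Q C − k V C.
This is linear with rate a = Q/V + k = 0.10982 min⁻¹.
C_ss = Q C_in/(Q + kV) = 1.7147 g/L; C(t) = C_ss + (C₀ − C_ss) e^(−a t).
C(20.8) = 1.7147 + (-1.7147)·e^(−0.10982·20.8) = 1.7147 + (-1.7147)·0.10184 = 1.5400 g/L.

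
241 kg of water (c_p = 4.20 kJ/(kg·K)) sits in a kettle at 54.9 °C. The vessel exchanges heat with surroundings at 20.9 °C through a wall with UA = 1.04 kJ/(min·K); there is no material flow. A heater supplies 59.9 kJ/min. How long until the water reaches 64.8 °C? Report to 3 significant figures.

529 min

M c_p dT/dt = −UA(T − T_amb) + Q̇.
τ = M c_p/UA = 973.27 min; T_ss = T_amb + Q̇/UA = 20.9 + 59.9/1.04 = 78.496 °C.
T(t) = T_ss + (T₀ − T_ss)e^(−t/τ); set T = 64.8:
t = −τ ln[(T − T_ss)/(T₀ − T_ss)] = −973.27 · ln(0.58044) = 529.43 min.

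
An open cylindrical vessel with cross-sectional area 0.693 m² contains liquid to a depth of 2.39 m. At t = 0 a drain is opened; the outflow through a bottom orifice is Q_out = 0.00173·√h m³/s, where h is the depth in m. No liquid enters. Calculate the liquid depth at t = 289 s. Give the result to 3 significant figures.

A dh/dt = −Q_out = −0.00173 √h.
Separate and integrate: 2(√h − √h₀) = −(0.00173/A) t.
√h = √2.39 − 0.00173·289/(2·0.693) = 1.5460 − 0.36073 = 1.1852.
h = 1.1852² = 1.4048 m.

1.40 m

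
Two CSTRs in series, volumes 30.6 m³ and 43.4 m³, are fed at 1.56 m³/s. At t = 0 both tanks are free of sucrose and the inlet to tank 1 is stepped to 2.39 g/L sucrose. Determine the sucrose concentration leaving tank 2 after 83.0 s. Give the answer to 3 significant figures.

2.06 g/L

Species balance on tank i: dCᵢ/dt = (Cᵢ₋₁ − Cᵢ)/τᵢ with τᵢ = Vᵢ/Q.
τ₁ = 30.6/1.56 = 19.615 s; τ₂ = 43.4/1.56 = 27.821 s.
Tank 1: C₁ = C_in(1 − e^(−t/τ₁)). Tank 2 (τ₁ ≠ τ₂): C₂ = C_in[1 − (τ₁ e^(−t/τ₁) − τ₂ e^(−t/τ₂))/(τ₁ − τ₂)].
At t = 83.0: e^(−t/τ₁) = 0.014532, e^(−t/τ₂) = 0.050620.
C₂ = 2.39·[1 − (19.615·0.014532 − 27.821·0.050620)/(-8.2051)] = 2.39·0.86311 = 2.0628 g/L.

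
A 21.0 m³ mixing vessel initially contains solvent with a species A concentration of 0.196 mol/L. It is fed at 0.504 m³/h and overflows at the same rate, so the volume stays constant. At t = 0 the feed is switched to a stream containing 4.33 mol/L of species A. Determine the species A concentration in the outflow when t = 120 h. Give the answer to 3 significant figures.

Transient balance on the dissolved component: V dC/dt = Q(C_in − C).
Time constant τ = V/Q = 21.0/0.504 = 41.667 h.
This is linear first-order; C(t) = C_in + (C₀ − C_in) e^(−t/τ).
C(120) = 4.33 + (0.196 − 4.33)·e^(−120/41.667) = 4.33 + (-4.1340)·0.056135 = 4.0979 mol/L.

4.10 mol/L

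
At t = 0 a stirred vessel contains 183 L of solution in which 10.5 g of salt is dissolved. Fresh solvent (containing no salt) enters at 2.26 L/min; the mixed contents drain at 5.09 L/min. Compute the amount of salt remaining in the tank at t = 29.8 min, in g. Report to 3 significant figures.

Let m(t) be the amount of salt. Volume: V(t) = V₀ + (Q_in − Q_out) t = 183 − 2.8300 t; V(29.8) = 98.666 L.
Species balance (pure solvent in): dm/dt = −Q_out · m/V(t).
Separate: dm/m = −Q_out dt/V(t) ⇒ ln(m/m₀) = −(Q_out/(Q_in−Q_out)) ln(V/V₀).
m = m₀ (V₀/V)^(Q_out/(Q_in−Q_out)) = 10.5 × (183/98.666)^(-1.7986) = 3.4567 g.

3.46 g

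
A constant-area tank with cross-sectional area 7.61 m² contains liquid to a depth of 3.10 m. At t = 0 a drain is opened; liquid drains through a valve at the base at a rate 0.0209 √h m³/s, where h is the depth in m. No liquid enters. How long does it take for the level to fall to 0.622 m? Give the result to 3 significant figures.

Volume balance on the tank: A dh/dt = −0.0209 √h.
Separate and integrate: 2(√h − √h₀) = −(0.0209/A) t.
t = 2A(√h₀ − √h)/0.0209 = 2·7.61·(√3.10 − √0.622)/0.0209
  = 15.220 × (1.7607 − 0.78867) / 0.0209 = 707.85 s.

708 s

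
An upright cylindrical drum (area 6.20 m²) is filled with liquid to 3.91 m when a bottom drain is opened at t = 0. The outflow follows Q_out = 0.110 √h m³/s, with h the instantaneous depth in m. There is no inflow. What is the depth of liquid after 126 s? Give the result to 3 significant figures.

Unsteady balance on liquid volume: A dh/dt = −0.110 √h.
Separate and integrate: 2(√h − √h₀) = −(0.110/A) t.
√h = √3.91 − 0.110·126/(2·6.20) = 1.9774 − 1.1177 = 0.85963.
h = 0.85963² = 0.73896 m.

0.739 m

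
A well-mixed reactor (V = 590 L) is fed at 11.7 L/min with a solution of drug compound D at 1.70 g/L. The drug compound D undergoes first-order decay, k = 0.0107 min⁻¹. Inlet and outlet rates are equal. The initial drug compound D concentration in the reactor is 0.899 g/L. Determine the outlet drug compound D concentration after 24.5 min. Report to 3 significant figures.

Species balance: V dC/dt = Q C_in − Q C − k V C.
This is linear with rate a = Q/V + k = 0.030531 min⁻¹.
C_ss = Q C_in/(Q + kV) = 1.1042 g/L; C(t) = C_ss + (C₀ − C_ss) e^(−a t).
C(24.5) = 1.1042 + (-0.20520)·e^(−0.030531·24.5) = 1.1042 + (-0.20520)·0.47331 = 1.0071 g/L.

1.01 g/L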